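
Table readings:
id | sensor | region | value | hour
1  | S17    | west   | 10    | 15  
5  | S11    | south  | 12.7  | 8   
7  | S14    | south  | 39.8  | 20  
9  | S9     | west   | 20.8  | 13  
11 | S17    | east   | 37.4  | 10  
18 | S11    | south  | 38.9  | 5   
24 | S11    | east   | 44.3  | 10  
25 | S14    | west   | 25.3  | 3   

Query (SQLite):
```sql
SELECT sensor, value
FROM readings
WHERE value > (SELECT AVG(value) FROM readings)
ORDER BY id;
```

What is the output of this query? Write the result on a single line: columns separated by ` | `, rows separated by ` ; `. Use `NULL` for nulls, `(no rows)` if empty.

S14 | 39.8 ; S17 | 37.4 ; S11 | 38.9 ; S11 | 44.3

Scalar subquery: AVG(value) over all readings rows = 28.65.
Keep rows where value > that value.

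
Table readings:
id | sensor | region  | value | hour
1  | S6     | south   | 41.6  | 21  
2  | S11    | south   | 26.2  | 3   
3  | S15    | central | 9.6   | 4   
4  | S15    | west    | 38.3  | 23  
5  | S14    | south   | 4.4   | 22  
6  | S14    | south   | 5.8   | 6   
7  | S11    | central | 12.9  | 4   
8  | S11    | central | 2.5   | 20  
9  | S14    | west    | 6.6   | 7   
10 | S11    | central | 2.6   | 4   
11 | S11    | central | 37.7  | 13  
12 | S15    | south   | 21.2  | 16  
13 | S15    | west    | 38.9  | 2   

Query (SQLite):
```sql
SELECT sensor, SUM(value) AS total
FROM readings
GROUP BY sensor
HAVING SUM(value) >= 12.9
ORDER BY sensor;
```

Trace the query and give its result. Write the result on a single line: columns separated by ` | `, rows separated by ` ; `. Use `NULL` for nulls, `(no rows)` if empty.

Partition readings by sensor; compute SUM(value) within each group.
HAVING: keep groups where SUM(value) >= 12.9.
  S11: ids {2, 7, 8, 10, 11} → SUM(value)=81.9
  S14: ids {5, 6, 9} → SUM(value)=16.8
  S15: ids {3, 4, 12, 13} → SUM(value)=108
  S6: ids {1} → SUM(value)=41.6

S11 | 81.9 ; S14 | 16.8 ; S15 | 108 ; S6 | 41.6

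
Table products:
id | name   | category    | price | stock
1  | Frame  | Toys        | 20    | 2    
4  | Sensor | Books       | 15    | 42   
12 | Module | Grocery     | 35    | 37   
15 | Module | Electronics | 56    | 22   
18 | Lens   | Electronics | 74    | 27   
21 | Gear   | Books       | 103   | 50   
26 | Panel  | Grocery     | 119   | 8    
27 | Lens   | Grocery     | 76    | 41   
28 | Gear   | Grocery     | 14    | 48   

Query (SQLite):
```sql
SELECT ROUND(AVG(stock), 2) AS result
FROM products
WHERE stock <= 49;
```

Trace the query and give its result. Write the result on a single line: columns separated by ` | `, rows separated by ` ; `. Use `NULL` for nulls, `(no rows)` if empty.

Rows where stock <= 49 → stock values: [2, 42, 37, 22, 27, 8, 41, 48].
AVG = 227 / 8 (rounded to 2 dp).

28.38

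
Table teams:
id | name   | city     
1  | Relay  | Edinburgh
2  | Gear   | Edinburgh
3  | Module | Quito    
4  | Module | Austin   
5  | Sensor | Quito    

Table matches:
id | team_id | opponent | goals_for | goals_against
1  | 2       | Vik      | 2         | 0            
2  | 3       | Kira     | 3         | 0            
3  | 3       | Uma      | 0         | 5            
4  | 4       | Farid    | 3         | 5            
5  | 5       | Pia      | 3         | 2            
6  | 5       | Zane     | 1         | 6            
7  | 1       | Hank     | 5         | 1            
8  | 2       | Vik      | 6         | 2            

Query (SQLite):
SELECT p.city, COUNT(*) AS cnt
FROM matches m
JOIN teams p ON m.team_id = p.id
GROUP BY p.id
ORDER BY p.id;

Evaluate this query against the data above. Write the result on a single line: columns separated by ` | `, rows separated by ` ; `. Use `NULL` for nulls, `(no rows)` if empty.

Edinburgh | 1 ; Edinburgh | 2 ; Quito | 2 ; Austin | 1 ; Quito | 2

Join each matches row to its teams via team_id.
Group joined rows by teams.id; compute COUNT(*) per group.
  1: ids {7} → COUNT(*)=1
  2: ids {1, 8} → COUNT(*)=2
  3: ids {2, 3} → COUNT(*)=2
  4: ids {4} → COUNT(*)=1
  5: ids {5, 6} → COUNT(*)=2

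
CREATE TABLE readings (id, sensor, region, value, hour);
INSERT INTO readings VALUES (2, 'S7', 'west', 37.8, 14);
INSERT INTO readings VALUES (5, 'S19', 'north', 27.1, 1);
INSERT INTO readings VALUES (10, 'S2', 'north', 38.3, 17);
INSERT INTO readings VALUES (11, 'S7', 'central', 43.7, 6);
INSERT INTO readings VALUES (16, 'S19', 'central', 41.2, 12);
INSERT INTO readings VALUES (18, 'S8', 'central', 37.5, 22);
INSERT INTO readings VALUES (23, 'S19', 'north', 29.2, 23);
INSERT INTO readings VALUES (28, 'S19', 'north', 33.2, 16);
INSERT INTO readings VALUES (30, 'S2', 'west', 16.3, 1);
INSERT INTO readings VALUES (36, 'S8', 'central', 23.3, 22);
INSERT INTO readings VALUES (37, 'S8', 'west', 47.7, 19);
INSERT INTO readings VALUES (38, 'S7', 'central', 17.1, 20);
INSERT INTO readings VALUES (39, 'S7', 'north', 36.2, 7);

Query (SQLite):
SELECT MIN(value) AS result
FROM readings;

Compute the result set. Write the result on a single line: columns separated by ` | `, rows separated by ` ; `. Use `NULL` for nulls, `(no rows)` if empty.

16.3

All value values: [37.8, 27.1, 38.3, 43.7, 41.2, 37.5, 29.2, 33.2, 16.3, 23.3, 47.7, 17.1, 36.2].
MIN of non-NULL values = 16.3.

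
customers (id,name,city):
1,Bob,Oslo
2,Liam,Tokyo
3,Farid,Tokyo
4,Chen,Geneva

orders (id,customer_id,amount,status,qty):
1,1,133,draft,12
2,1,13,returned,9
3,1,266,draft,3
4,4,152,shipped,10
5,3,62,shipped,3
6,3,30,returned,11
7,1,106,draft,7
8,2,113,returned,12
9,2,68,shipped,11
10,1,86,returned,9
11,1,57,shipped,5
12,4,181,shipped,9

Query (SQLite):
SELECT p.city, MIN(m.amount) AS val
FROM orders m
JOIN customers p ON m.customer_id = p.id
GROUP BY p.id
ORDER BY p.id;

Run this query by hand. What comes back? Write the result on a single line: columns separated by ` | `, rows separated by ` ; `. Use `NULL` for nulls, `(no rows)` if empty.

Join each orders row to its customers via customer_id.
Group joined rows by customers.id; compute MIN(m.amount) per group.
  1: ids {1, 2, 3, 7, 10, 11} → MIN(m.amount)=13
  2: ids {8, 9} → MIN(m.amount)=68
  3: ids {5, 6} → MIN(m.amount)=30
  4: ids {4, 12} → MIN(m.amount)=152

Oslo | 13 ; Tokyo | 68 ; Tokyo | 30 ; Geneva | 152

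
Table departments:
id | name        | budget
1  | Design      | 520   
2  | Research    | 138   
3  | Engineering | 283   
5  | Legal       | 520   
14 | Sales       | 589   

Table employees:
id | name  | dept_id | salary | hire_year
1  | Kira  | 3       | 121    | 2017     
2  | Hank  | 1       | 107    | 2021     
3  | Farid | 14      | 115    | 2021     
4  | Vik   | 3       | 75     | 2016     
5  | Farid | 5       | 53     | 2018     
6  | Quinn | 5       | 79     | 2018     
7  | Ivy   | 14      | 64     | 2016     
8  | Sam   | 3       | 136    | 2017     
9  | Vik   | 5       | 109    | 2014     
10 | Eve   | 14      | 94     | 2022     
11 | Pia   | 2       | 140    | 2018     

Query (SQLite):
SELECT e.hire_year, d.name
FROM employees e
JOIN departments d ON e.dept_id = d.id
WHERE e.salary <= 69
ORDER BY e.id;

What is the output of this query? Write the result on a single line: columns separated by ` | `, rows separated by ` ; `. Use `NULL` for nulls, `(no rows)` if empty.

2018 | Legal ; 2016 | Sales

Each employees row matches the departments row where dept_id = departments.id.
Then keep rows with e.salary <= 69.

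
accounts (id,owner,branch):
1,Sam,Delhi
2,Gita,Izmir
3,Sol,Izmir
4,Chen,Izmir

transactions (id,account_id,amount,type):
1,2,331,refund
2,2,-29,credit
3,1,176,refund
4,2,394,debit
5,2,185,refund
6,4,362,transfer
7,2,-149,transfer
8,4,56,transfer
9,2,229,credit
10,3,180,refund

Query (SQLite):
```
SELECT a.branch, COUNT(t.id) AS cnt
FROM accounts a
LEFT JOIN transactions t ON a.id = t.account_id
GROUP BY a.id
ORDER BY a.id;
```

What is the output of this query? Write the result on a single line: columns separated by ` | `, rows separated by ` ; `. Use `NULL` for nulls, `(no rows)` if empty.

Delhi | 1 ; Izmir | 6 ; Izmir | 1 ; Izmir | 2

LEFT JOIN keeps every accounts row; unmatched ones get NULL for transactions columns.
Group by accounts.id and compute COUNT(t.id). COUNT(col) of an all-NULL group is 0.
  1: ids {3} → COUNT(t.id)=1
  2: ids {1, 2, 4, 5, 7, 9} → COUNT(t.id)=6
  3: ids {10} → COUNT(t.id)=1
  4: ids {6, 8} → COUNT(t.id)=2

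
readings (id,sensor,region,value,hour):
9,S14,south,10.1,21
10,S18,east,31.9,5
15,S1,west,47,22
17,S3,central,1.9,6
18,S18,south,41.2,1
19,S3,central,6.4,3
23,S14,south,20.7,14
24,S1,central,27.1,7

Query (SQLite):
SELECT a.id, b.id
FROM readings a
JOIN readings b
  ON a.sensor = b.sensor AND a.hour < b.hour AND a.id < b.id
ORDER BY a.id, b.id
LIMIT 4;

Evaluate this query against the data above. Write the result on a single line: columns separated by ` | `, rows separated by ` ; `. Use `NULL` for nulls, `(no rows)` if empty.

(no rows)

Pairs (a,b) with same sensor, a.hour < b.hour, a.id < b.id.
sensor groups: S1:{15,24} S14:{9,23} S18:{10,18} S3:{17,19}
Ordered by (a.id, b.id); first 4.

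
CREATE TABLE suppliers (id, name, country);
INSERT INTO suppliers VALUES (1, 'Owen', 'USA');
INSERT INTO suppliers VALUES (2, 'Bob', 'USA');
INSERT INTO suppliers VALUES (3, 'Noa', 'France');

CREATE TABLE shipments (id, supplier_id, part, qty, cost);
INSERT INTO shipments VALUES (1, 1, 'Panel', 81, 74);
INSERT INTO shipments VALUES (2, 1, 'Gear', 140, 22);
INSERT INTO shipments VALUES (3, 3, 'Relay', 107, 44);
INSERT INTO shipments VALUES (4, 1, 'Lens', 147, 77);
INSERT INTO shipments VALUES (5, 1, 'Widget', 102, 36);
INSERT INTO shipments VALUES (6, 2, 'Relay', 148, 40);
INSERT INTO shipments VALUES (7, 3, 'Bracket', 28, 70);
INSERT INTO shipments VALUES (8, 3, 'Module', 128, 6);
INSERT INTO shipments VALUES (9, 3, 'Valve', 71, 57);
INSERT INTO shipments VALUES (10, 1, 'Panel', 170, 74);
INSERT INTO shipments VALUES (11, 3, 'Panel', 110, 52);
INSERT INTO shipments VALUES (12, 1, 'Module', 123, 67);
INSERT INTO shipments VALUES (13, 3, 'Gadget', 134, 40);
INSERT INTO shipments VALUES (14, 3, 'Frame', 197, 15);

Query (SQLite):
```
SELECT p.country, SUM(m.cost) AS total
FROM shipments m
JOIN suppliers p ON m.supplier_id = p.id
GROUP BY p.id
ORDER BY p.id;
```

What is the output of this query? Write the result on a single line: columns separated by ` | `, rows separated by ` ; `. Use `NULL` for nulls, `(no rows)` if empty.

USA | 350 ; USA | 40 ; France | 284

Join each shipments row to its suppliers via supplier_id.
Group joined rows by suppliers.id; compute SUM(m.cost) per group.
  1: ids {1, 2, 4, 5, 10, 12} → SUM(m.cost)=350
  2: ids {6} → SUM(m.cost)=40
  3: ids {3, 7, 8, 9, 11, 13, 14} → SUM(m.cost)=284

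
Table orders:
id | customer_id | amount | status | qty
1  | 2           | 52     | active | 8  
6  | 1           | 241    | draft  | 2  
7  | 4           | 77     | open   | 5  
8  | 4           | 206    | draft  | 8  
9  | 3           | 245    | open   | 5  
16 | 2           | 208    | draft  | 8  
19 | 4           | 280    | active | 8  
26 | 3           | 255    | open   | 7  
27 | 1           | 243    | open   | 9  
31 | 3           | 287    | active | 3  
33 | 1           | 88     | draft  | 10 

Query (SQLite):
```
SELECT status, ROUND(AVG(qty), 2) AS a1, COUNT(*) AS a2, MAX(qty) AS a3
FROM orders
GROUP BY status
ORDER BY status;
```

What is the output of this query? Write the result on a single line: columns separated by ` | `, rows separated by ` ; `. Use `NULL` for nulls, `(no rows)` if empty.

active | 6.33 | 3 | 8 ; draft | 7 | 4 | 10 ; open | 6.5 | 4 | 9

Group orders by status.
Per group compute: ROUND(AVG(qty), 2), COUNT(*), MAX(qty).
  active: ids {1, 19, 31} → ROUND(AVG(qty), 2)=6.33, COUNT(*)=3, MAX(qty)=8
  draft: ids {6, 8, 16, 33} → ROUND(AVG(qty), 2)=7, COUNT(*)=4, MAX(qty)=10
  open: ids {7, 9, 26, 27} → ROUND(AVG(qty), 2)=6.5, COUNT(*)=4, MAX(qty)=9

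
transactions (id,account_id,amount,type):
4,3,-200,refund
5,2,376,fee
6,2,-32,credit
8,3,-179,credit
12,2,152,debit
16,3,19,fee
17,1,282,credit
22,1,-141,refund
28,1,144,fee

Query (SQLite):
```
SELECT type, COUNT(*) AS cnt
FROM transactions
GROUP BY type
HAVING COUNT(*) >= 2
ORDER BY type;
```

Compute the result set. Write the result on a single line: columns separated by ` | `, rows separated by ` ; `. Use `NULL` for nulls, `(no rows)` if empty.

credit | 3 ; fee | 3 ; refund | 2

Partition transactions by type; compute COUNT(*) within each group.
HAVING: keep groups with count ≥ 2.
  credit: ids {6, 8, 17} → COUNT(*)=3
  debit: ids {12} → COUNT(*)=1
  fee: ids {5, 16, 28} → COUNT(*)=3
  refund: ids {4, 22} → COUNT(*)=2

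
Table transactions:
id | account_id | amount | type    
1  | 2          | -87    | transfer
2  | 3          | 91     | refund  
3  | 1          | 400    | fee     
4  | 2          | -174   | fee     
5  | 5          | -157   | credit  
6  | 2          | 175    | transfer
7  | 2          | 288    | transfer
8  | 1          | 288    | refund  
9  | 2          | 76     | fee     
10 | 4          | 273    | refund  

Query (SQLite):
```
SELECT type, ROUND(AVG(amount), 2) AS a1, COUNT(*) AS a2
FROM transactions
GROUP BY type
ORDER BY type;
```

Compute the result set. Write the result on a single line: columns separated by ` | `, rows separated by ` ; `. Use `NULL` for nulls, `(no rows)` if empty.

credit | -157 | 1 ; fee | 100.67 | 3 ; refund | 217.33 | 3 ; transfer | 125.33 | 3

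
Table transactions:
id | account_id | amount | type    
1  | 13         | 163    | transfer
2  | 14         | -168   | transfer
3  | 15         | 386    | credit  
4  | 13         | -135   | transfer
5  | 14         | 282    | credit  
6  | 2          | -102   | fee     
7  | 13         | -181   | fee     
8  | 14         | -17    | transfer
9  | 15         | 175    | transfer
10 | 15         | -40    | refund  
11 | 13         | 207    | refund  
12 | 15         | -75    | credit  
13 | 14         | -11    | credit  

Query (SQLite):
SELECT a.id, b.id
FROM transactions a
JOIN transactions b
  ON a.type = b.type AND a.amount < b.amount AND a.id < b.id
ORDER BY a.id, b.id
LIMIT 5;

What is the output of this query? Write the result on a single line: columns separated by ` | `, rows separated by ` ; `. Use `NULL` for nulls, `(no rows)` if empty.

Pairs (a,b) with same type, a.amount < b.amount, a.id < b.id.
type groups: credit:{3,5,12,13} fee:{6,7} refund:{10,11} transfer:{1,2,4,8,9}
Ordered by (a.id, b.id); first 5.

1 | 9 ; 2 | 4 ; 2 | 8 ; 2 | 9 ; 4 | 8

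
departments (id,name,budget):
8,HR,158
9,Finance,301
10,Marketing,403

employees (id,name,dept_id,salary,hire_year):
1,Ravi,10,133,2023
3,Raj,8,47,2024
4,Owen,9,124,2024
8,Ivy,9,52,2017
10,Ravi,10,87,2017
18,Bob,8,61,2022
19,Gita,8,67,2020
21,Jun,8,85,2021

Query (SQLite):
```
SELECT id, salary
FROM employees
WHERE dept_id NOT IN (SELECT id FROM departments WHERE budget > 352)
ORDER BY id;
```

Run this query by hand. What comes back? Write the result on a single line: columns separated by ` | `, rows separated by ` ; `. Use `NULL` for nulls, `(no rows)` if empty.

3 | 47 ; 4 | 124 ; 8 | 52 ; 18 | 61 ; 19 | 67 ; 21 | 85

Inner query: departments.id where budget > 352.
Outer: keep employees rows whose dept_id is not in that set.
Inner query → {10}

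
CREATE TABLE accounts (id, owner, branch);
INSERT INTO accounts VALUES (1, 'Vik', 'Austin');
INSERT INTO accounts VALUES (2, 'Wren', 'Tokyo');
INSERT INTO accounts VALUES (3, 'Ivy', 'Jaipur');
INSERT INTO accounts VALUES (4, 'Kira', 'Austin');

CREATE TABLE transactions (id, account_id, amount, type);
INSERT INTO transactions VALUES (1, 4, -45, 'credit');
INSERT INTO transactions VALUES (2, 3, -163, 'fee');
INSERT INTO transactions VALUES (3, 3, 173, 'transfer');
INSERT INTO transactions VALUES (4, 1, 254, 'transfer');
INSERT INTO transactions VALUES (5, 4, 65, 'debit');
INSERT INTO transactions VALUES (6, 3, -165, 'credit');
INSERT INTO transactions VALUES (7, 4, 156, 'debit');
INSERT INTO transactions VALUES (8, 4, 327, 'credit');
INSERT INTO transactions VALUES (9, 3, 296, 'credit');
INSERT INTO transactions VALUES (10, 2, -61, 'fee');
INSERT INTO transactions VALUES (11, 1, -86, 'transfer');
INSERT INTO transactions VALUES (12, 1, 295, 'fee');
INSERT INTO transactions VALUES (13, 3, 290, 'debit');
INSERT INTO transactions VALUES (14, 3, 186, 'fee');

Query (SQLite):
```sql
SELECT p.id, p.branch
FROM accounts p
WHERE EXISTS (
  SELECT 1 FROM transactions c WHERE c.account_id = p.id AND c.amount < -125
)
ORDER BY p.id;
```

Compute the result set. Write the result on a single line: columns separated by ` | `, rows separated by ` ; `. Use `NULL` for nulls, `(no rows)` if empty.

For each accounts row, check whether any transactions with matching account_id has amount < -125.
Keep rows where that is true.

3 | Jaipur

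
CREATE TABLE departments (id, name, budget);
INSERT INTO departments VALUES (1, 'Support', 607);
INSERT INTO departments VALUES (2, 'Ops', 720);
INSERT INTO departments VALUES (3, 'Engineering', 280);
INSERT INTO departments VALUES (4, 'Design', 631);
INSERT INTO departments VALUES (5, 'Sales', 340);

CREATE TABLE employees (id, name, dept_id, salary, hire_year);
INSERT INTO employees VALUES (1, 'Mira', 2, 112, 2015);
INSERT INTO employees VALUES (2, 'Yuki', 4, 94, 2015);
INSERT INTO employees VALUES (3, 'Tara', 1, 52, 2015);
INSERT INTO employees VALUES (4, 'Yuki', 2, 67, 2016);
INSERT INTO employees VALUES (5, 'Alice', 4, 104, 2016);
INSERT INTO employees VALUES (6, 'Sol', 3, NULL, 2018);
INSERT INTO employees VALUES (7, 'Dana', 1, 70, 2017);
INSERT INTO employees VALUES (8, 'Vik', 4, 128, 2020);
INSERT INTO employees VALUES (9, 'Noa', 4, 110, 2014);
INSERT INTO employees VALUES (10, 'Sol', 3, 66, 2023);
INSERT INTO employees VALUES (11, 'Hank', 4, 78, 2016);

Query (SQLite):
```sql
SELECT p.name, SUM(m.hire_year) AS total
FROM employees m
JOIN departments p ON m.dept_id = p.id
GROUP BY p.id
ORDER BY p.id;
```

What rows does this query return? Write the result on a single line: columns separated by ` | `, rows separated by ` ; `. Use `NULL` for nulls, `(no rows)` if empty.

Support | 4032 ; Ops | 4031 ; Engineering | 4041 ; Design | 10081

Join each employees row to its departments via dept_id.
Group joined rows by departments.id; compute SUM(m.hire_year) per group.
  1: ids {3, 7} → SUM(m.hire_year)=4032
  2: ids {1, 4} → SUM(m.hire_year)=4031
  3: ids {6, 10} → SUM(m.hire_year)=4041
  4: ids {2, 5, 8, 9, 11} → SUM(m.hire_year)=10081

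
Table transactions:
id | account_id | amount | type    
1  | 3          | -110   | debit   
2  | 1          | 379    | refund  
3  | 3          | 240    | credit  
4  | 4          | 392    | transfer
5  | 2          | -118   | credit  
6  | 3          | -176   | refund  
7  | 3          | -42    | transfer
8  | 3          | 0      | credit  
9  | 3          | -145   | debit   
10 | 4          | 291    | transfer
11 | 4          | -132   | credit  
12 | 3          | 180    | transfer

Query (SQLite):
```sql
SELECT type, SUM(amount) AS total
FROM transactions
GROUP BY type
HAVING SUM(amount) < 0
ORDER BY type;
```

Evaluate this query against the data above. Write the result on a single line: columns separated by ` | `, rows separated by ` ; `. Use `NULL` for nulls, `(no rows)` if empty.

Partition transactions by type; compute SUM(amount) within each group.
HAVING: keep groups where SUM(amount) < 0.
  credit: ids {3, 5, 8, 11} → SUM(amount)=-10
  debit: ids {1, 9} → SUM(amount)=-255
  refund: ids {2, 6} → SUM(amount)=203
  transfer: ids {4, 7, 10, 12} → SUM(amount)=821

credit | -10 ; debit | -255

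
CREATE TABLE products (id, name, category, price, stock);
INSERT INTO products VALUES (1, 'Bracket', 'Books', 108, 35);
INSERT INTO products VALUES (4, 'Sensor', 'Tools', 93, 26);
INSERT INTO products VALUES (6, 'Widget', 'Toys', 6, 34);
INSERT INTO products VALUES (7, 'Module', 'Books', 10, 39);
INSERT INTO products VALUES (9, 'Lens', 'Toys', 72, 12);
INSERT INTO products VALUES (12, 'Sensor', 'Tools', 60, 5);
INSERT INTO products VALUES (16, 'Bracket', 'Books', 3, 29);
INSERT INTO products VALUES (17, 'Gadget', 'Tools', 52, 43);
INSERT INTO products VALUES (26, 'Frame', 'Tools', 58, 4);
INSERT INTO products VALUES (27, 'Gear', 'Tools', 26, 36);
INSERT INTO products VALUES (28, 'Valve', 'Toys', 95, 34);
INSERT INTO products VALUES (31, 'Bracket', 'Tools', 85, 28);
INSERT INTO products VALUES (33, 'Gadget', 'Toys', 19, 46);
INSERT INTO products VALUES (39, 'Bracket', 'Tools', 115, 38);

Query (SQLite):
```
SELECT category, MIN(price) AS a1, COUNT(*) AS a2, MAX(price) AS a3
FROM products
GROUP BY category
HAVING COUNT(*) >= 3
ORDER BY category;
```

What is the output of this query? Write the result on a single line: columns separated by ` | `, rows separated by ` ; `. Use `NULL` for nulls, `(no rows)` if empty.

Group products by category.
Per group compute: MIN(price), COUNT(*), MAX(price).
HAVING: drop groups with fewer than 3 rows.
  Books: ids {1, 7, 16} → MIN(price)=3, COUNT(*)=3, MAX(price)=108
  Tools: ids {4, 12, 17, 26, 27, 31, 39} → MIN(price)=26, COUNT(*)=7, MAX(price)=115
  Toys: ids {6, 9, 28, 33} → MIN(price)=6, COUNT(*)=4, MAX(price)=95

Books | 3 | 3 | 108 ; Tools | 26 | 7 | 115 ; Toys | 6 | 4 | 95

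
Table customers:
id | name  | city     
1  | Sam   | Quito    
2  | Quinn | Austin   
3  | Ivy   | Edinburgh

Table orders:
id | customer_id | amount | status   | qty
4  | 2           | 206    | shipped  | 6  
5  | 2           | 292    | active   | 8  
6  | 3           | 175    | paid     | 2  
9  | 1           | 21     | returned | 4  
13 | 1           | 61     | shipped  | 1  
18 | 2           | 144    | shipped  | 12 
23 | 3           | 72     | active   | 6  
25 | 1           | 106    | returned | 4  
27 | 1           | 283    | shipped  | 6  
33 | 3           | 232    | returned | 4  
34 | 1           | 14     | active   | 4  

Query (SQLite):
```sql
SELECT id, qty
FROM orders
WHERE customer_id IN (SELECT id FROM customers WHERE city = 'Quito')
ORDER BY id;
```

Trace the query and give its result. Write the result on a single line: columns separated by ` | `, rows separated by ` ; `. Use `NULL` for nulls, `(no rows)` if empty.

Inner query: customers.id where city = 'Quito'.
Outer: keep orders rows whose customer_id is in that set.
Inner query → {1}

9 | 4 ; 13 | 1 ; 25 | 4 ; 27 | 6 ; 34 | 4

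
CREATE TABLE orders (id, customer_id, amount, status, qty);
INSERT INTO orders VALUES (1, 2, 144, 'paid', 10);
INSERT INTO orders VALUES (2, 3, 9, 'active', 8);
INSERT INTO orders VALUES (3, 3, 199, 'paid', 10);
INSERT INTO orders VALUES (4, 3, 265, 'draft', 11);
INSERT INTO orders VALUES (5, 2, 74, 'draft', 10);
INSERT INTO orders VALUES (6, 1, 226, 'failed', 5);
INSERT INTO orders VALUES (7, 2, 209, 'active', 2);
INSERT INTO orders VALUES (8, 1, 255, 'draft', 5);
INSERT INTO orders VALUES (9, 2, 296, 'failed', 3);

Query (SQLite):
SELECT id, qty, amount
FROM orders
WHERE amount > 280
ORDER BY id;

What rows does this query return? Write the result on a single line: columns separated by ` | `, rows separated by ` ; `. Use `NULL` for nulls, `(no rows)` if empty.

9 | 3 | 296

amount > 280: ids {9}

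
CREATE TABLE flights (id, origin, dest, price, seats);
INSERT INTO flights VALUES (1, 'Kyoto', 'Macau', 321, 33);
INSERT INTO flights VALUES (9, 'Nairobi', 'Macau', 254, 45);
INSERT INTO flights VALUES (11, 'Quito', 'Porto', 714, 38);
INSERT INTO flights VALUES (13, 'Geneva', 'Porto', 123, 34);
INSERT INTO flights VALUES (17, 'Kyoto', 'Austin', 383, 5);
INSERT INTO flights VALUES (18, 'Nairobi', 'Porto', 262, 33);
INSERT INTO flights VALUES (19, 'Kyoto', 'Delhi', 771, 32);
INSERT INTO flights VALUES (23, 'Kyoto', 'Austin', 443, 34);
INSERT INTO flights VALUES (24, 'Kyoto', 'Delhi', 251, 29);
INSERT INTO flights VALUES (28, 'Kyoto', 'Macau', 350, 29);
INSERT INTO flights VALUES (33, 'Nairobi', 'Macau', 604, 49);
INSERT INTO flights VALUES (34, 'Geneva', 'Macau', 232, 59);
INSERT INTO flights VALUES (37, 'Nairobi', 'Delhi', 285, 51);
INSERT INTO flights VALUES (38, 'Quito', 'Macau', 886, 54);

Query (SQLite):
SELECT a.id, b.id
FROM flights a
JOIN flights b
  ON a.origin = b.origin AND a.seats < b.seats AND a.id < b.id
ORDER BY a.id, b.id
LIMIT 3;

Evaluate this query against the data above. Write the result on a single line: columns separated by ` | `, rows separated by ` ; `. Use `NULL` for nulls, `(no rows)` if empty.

1 | 23 ; 9 | 33 ; 9 | 37

Pairs (a,b) with same origin, a.seats < b.seats, a.id < b.id.
origin groups: Geneva:{13,34} Kyoto:{1,17,19,23,24,28} Nairobi:{9,18,33,37} Quito:{11,38}
Ordered by (a.id, b.id); first 3.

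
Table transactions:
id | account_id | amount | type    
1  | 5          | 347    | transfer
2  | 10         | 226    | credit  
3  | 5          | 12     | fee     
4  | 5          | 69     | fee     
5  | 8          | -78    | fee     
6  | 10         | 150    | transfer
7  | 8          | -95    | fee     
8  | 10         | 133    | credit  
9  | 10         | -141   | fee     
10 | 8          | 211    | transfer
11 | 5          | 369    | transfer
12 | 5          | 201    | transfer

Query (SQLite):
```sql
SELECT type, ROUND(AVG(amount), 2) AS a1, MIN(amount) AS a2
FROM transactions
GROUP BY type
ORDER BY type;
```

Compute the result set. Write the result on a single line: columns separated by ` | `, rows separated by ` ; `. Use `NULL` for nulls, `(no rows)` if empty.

credit | 179.5 | 133 ; fee | -46.6 | -141 ; transfer | 255.6 | 150

Group transactions by type.
Per group compute: ROUND(AVG(amount), 2), MIN(amount).
  credit: ids {2, 8} → ROUND(AVG(amount), 2)=179.5, MIN(amount)=133
  fee: ids {3, 4, 5, 7, 9} → ROUND(AVG(amount), 2)=-46.6, MIN(amount)=-141
  transfer: ids {1, 6, 10, 11, 12} → ROUND(AVG(amount), 2)=255.6, MIN(amount)=150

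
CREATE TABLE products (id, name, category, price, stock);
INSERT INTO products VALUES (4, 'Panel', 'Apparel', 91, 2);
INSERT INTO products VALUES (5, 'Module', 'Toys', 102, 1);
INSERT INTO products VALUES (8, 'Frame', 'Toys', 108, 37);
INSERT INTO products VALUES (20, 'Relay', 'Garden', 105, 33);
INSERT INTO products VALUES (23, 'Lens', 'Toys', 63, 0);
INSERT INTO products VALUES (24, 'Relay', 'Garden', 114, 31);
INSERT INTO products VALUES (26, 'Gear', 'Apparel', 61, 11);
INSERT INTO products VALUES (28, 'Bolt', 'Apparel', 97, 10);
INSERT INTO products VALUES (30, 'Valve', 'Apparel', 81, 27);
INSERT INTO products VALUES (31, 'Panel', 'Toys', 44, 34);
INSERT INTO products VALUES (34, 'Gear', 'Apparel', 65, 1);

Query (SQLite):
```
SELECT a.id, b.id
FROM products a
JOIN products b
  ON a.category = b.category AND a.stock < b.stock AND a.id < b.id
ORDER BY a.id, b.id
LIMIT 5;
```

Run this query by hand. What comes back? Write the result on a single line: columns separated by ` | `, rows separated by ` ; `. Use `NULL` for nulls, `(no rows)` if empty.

Pairs (a,b) with same category, a.stock < b.stock, a.id < b.id.
category groups: Apparel:{4,26,28,30,34} Garden:{20,24} Toys:{5,8,23,31}
Ordered by (a.id, b.id); first 5.

4 | 26 ; 4 | 28 ; 4 | 30 ; 5 | 8 ; 5 | 31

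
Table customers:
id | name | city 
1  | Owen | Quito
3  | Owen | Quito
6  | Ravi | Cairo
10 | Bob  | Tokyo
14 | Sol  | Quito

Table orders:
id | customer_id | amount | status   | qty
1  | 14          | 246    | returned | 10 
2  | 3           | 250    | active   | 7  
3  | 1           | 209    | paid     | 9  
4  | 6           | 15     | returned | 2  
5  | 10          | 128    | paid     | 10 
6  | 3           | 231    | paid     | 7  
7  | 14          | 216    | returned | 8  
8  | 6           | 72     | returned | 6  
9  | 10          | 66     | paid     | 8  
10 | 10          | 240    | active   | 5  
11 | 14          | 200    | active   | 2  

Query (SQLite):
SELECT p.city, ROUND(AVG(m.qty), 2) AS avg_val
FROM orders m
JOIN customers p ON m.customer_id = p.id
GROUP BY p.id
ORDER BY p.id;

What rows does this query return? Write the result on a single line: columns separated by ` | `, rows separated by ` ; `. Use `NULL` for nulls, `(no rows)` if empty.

Quito | 9 ; Quito | 7 ; Cairo | 4 ; Tokyo | 7.67 ; Quito | 6.67

Join each orders row to its customers via customer_id.
Group joined rows by customers.id; compute ROUND(AVG(m.qty), 2) per group.
  1: ids {3} → ROUND(AVG(m.qty), 2)=9
  3: ids {2, 6} → ROUND(AVG(m.qty), 2)=7
  6: ids {4, 8} → ROUND(AVG(m.qty), 2)=4
  10: ids {5, 9, 10} → ROUND(AVG(m.qty), 2)=7.67
  14: ids {1, 7, 11} → ROUND(AVG(m.qty), 2)=6.67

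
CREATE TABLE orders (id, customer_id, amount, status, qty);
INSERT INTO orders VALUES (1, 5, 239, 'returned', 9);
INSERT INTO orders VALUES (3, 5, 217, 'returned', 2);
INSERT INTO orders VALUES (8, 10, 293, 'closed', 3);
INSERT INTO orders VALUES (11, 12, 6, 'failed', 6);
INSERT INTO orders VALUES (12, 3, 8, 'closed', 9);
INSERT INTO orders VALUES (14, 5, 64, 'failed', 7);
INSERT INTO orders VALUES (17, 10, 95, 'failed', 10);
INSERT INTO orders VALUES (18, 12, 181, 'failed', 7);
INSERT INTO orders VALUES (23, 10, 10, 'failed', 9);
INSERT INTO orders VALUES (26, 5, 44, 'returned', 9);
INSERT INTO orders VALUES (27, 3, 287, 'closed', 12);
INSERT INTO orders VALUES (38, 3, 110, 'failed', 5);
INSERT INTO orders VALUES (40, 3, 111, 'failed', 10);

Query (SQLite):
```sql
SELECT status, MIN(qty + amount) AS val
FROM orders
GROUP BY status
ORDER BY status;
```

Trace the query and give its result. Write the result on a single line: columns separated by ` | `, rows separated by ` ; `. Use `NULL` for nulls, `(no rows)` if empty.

closed | 17 ; failed | 12 ; returned | 53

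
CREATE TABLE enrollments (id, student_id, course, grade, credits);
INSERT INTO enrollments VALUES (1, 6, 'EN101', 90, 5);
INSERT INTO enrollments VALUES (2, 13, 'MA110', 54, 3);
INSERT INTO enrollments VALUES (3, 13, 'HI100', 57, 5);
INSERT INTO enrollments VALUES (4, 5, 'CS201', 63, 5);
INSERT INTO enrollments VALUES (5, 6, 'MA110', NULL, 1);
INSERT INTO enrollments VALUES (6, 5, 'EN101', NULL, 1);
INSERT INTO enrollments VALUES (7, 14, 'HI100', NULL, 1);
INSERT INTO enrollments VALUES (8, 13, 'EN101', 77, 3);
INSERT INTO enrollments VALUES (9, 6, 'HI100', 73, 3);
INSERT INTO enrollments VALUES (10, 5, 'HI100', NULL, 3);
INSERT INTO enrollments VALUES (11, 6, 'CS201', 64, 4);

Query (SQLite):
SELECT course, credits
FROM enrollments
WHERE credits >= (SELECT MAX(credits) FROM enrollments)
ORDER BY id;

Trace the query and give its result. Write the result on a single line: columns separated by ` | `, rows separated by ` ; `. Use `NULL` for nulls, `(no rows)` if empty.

EN101 | 5 ; HI100 | 5 ; CS201 | 5

Scalar subquery: MAX(credits) over all enrollments rows = 5.
Keep rows where credits >= that value.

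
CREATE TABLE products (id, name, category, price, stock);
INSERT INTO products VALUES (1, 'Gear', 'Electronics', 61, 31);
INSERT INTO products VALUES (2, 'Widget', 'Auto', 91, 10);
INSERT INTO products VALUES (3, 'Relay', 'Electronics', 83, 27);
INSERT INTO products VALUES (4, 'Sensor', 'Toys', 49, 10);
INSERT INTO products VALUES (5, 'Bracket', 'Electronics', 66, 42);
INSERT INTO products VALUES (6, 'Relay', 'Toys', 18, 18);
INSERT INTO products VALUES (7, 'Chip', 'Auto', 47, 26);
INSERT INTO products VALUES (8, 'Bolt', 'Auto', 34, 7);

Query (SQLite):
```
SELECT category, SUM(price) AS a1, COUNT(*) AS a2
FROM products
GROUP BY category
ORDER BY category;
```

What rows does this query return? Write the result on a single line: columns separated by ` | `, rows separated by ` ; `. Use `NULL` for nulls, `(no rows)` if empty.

Auto | 172 | 3 ; Electronics | 210 | 3 ; Toys | 67 | 2

Group products by category.
Per group compute: SUM(price), COUNT(*).
  Auto: ids {2, 7, 8} → SUM(price)=172, COUNT(*)=3
  Electronics: ids {1, 3, 5} → SUM(price)=210, COUNT(*)=3
  Toys: ids {4, 6} → SUM(price)=67, COUNT(*)=2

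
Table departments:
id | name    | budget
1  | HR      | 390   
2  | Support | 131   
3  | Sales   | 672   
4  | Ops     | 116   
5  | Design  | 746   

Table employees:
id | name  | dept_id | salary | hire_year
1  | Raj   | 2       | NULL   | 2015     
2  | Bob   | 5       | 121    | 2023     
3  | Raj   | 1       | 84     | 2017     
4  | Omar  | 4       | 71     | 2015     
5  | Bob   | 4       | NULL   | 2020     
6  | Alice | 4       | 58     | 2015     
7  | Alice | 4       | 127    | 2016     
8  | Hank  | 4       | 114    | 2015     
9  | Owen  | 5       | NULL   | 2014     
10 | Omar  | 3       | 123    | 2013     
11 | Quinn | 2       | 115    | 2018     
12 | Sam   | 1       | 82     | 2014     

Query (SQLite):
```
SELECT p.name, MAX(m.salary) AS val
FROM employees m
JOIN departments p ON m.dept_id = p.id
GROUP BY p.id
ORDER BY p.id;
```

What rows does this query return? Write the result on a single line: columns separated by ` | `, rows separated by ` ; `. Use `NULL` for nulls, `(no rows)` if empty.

Join each employees row to its departments via dept_id.
Group joined rows by departments.id; compute MAX(m.salary) per group.
  1: ids {3, 12} → MAX(m.salary)=84
  2: ids {1, 11} → MAX(m.salary)=115
  3: ids {10} → MAX(m.salary)=123
  4: ids {4, 5, 6, 7, 8} → MAX(m.salary)=127
  5: ids {2, 9} → MAX(m.salary)=121

HR | 84 ; Support | 115 ; Sales | 123 ; Ops | 127 ; Design | 121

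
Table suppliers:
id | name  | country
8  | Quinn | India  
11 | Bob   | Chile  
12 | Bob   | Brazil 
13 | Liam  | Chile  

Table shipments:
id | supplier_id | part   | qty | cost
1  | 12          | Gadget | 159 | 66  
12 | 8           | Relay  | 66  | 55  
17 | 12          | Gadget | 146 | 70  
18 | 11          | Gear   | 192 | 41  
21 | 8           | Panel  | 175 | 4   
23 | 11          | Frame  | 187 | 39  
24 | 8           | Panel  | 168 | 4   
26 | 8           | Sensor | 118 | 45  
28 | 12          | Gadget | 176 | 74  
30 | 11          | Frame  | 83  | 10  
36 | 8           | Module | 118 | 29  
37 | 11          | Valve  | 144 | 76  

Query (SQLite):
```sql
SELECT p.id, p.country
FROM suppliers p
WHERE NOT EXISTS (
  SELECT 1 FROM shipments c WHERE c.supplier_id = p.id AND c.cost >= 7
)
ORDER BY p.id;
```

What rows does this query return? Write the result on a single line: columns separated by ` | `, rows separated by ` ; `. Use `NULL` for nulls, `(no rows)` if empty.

13 | Chile

For each suppliers row, check whether any shipments with matching supplier_id has cost >= 7.
Keep rows where that is false.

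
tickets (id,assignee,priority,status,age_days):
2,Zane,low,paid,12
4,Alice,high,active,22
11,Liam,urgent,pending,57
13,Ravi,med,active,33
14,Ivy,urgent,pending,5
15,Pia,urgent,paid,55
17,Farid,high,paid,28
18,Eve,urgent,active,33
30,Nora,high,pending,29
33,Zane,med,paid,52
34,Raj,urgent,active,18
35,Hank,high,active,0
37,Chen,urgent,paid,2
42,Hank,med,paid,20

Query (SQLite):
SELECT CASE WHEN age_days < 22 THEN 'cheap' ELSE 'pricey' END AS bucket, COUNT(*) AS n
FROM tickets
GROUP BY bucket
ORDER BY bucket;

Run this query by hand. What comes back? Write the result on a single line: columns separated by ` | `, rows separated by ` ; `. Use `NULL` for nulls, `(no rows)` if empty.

Bucket rows by age_days < 22 → 'cheap' else 'pricey'; count each bucket.

cheap | 6 ; pricey | 8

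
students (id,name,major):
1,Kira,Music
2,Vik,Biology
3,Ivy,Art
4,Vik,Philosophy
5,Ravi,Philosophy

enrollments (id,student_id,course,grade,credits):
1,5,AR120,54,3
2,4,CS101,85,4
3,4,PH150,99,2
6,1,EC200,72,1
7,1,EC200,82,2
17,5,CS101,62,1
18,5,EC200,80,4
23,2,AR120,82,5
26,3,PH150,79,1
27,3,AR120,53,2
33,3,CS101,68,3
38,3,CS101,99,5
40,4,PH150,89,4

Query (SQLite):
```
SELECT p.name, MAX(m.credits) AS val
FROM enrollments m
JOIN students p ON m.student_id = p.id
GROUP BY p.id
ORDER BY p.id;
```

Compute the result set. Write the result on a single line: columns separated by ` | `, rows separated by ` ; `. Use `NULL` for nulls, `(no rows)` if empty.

Join each enrollments row to its students via student_id.
Group joined rows by students.id; compute MAX(m.credits) per group.
  1: ids {6, 7} → MAX(m.credits)=2
  2: ids {23} → MAX(m.credits)=5
  3: ids {26, 27, 33, 38} → MAX(m.credits)=5
  4: ids {2, 3, 40} → MAX(m.credits)=4
  5: ids {1, 17, 18} → MAX(m.credits)=4

Kira | 2 ; Vik | 5 ; Ivy | 5 ; Vik | 4 ; Ravi | 4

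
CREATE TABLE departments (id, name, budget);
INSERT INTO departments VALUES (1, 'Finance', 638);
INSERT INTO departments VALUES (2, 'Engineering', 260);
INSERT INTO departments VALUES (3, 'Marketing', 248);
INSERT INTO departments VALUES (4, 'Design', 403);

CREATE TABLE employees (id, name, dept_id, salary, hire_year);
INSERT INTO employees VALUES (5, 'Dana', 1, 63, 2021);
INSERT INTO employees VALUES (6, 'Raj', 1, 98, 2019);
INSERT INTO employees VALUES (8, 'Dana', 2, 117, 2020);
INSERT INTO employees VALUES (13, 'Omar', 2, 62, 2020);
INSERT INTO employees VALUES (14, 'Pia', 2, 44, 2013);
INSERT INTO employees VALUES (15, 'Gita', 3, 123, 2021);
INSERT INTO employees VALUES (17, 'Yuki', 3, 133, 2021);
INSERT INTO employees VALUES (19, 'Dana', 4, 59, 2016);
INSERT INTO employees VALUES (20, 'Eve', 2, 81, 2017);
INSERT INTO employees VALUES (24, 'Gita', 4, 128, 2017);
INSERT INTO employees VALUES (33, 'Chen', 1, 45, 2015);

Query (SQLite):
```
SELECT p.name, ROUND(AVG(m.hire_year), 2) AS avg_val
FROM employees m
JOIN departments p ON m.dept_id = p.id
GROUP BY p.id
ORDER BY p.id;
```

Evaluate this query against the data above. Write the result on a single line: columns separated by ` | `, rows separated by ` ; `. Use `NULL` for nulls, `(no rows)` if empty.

Finance | 2018.33 ; Engineering | 2017.5 ; Marketing | 2021 ; Design | 2016.5

Join each employees row to its departments via dept_id.
Group joined rows by departments.id; compute ROUND(AVG(m.hire_year), 2) per group.
  1: ids {5, 6, 33} → ROUND(AVG(m.hire_year), 2)=2018.33
  2: ids {8, 13, 14, 20} → ROUND(AVG(m.hire_year), 2)=2017.5
  3: ids {15, 17} → ROUND(AVG(m.hire_year), 2)=2021
  4: ids {19, 24} → ROUND(AVG(m.hire_year), 2)=2016.5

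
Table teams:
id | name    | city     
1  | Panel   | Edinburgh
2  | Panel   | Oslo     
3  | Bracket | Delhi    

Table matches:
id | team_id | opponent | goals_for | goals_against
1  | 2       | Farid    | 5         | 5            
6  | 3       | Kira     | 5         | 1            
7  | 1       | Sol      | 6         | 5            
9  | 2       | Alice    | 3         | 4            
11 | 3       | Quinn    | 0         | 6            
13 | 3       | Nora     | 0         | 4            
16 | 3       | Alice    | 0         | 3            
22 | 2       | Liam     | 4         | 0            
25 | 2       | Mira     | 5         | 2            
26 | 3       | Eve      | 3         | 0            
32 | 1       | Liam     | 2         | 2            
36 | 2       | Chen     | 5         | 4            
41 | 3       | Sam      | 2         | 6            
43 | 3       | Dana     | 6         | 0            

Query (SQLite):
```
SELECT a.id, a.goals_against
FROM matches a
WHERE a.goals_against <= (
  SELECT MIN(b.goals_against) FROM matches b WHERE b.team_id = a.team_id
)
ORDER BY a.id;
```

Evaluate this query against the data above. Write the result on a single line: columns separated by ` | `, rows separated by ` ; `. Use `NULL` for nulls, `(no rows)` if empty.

For each matches row a, compute MIN(goals_against) over rows sharing a.team_id.
Keep row a if a.goals_against <= that per-group MIN.
  team_id=1: MIN(goals_against) = 2
  team_id=2: MIN(goals_against) = 0
  team_id=3: MIN(goals_against) = 0

22 | 0 ; 26 | 0 ; 32 | 2 ; 43 | 0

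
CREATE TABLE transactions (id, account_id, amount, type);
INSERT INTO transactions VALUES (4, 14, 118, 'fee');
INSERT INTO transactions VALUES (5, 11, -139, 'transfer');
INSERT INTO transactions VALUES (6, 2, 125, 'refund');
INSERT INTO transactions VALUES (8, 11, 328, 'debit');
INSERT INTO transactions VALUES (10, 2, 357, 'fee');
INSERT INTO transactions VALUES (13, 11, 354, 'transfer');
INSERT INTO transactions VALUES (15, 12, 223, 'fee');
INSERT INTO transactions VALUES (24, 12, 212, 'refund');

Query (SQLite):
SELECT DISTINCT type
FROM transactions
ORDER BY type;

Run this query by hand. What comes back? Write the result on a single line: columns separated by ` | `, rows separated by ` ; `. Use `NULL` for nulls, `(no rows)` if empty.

Collect distinct type values from transactions.

debit ; fee ; refund ; transfer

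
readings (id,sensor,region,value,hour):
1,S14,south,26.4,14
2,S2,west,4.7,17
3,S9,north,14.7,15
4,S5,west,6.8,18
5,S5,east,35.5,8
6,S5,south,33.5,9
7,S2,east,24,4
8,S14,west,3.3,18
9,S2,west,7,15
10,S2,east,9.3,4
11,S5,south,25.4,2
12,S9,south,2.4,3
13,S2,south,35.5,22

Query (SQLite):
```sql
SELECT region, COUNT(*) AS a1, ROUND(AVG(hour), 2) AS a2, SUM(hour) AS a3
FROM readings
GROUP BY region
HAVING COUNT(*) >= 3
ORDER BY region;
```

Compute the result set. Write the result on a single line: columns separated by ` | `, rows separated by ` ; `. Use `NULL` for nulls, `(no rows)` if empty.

east | 3 | 5.33 | 16 ; south | 5 | 10 | 50 ; west | 4 | 17 | 68

Group readings by region.
Per group compute: COUNT(*), ROUND(AVG(hour), 2), SUM(hour).
HAVING: drop groups with fewer than 3 rows.
  east: ids {5, 7, 10} → COUNT(*)=3, ROUND(AVG(hour), 2)=5.33, SUM(hour)=16
  north: ids {3} → COUNT(*)=1, ROUND(AVG(hour), 2)=15, SUM(hour)=15
  south: ids {1, 6, 11, 12, 13} → COUNT(*)=5, ROUND(AVG(hour), 2)=10, SUM(hour)=50
  west: ids {2, 4, 8, 9} → COUNT(*)=4, ROUND(AVG(hour), 2)=17, SUM(hour)=68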